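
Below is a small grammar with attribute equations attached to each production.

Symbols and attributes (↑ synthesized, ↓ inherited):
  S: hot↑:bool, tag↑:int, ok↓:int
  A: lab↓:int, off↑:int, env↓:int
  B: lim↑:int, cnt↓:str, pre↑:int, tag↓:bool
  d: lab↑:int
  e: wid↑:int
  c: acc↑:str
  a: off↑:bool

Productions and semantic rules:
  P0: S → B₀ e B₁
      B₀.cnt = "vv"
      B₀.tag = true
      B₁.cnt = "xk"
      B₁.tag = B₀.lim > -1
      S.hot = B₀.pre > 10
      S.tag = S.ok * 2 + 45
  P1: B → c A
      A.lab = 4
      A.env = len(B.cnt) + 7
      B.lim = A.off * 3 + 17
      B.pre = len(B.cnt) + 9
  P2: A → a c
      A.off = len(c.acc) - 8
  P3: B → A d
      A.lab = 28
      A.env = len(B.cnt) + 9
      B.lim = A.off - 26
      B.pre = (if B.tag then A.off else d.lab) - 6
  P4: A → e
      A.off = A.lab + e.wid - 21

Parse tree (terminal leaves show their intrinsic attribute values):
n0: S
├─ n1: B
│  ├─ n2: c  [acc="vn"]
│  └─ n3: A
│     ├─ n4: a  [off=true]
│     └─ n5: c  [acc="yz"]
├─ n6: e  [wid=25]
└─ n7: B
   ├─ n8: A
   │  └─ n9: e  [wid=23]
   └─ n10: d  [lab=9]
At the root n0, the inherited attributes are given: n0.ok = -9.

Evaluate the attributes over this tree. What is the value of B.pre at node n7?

1. n0.ok = -9  [given at root]
2. n1.cnt = "vv"  ["vv"]
3. n1.tag = true  [true]
4. n2.acc = "vn"  [terminal]
5. n3.lab = 4  [4]
6. n3.env = 9  [len(B.cnt) + 7]
7. n4.off = true  [terminal]
8. n5.acc = "yz"  [terminal]
9. n3.off = -6  [len(c.acc) - 8]
10. n1.lim = -1  [A.off * 3 + 17]
11. n1.pre = 11  [len(B.cnt) + 9]
12. n6.wid = 25  [terminal]
13. n7.cnt = "xk"  ["xk"]
14. n7.tag = false  [B₀.lim > -1]
15. n8.lab = 28  [28]
16. n8.env = 11  [len(B.cnt) + 9]
17. n9.wid = 23  [terminal]
18. n8.off = 30  [A.lab + e.wid - 21]
19. n10.lab = 9  [terminal]
20. n7.lim = 4  [A.off - 26]
21. n7.pre = 3  [(if B.tag then A.off else d.lab) - 6]
22. n0.hot = true  [B₀.pre > 10]
23. n0.tag = 27  [S.ok * 2 + 45]

3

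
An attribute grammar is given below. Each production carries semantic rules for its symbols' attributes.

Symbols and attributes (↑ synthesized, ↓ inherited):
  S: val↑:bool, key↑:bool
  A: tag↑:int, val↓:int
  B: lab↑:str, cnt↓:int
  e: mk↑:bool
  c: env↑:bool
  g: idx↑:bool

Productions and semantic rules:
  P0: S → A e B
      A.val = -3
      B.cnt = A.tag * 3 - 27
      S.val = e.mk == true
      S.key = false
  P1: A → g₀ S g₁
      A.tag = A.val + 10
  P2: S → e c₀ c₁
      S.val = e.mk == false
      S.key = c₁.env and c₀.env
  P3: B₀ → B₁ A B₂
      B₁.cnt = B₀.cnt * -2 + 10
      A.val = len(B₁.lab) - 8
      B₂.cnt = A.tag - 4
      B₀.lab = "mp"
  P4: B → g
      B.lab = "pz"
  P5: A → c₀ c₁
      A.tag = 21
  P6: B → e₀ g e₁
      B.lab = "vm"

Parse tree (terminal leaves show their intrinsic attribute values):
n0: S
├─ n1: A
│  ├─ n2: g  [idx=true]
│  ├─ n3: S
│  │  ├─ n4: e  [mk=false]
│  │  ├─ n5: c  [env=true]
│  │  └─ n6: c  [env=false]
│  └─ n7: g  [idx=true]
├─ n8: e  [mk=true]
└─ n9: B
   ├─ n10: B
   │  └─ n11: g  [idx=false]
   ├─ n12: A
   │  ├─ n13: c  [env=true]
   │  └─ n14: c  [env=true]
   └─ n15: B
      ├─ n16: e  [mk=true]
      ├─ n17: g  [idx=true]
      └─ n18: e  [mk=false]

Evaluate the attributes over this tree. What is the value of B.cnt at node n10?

1. n1.val = -3  [-3]
2. n2.idx = true  [terminal]
3. n4.mk = false  [terminal]
4. n5.env = true  [terminal]
5. n6.env = false  [terminal]
6. n3.val = true  [e.mk == false]
7. n3.key = false  [c₁.env and c₀.env]
8. n7.idx = true  [terminal]
9. n1.tag = 7  [A.val + 10]
10. n8.mk = true  [terminal]
11. n9.cnt = -6  [A.tag * 3 - 27]
12. n10.cnt = 22  [B₀.cnt * -2 + 10]
13. n11.idx = false  [terminal]
14. n10.lab = "pz"  ["pz"]
15. n12.val = -6  [len(B₁.lab) - 8]
16. n13.env = true  [terminal]
17. n14.env = true  [terminal]
18. n12.tag = 21  [21]
19. n15.cnt = 17  [A.tag - 4]
20. n16.mk = true  [terminal]
21. n17.idx = true  [terminal]
22. n18.mk = false  [terminal]
23. n15.lab = "vm"  ["vm"]
24. n9.lab = "mp"  ["mp"]
25. n0.val = true  [e.mk == true]
26. n0.key = false  [false]

22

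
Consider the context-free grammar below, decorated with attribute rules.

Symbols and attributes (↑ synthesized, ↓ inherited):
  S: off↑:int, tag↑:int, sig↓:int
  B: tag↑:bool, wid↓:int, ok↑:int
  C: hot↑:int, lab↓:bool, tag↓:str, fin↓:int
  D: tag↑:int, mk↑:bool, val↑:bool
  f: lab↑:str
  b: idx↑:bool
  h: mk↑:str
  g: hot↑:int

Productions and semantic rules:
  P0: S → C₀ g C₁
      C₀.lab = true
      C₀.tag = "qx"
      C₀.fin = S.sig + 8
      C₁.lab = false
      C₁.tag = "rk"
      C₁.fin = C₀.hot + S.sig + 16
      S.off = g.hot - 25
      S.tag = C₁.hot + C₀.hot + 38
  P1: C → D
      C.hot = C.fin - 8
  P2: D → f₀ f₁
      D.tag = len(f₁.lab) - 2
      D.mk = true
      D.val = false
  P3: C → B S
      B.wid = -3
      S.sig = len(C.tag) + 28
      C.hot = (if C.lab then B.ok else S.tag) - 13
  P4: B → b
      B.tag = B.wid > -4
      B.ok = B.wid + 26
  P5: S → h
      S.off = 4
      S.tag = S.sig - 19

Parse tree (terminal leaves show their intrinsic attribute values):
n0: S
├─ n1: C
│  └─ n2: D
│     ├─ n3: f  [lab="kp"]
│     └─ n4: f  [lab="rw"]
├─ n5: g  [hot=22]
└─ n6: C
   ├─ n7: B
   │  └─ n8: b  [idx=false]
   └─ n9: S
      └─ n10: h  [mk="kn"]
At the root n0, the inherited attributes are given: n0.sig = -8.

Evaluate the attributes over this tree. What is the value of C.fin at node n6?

1. n0.sig = -8  [given at root]
2. n1.lab = true  [true]
3. n1.tag = "qx"  ["qx"]
4. n1.fin = 0  [S.sig + 8]
5. n3.lab = "kp"  [terminal]
6. n4.lab = "rw"  [terminal]
7. n2.tag = 0  [len(f₁.lab) - 2]
8. n2.mk = true  [true]
9. n2.val = false  [false]
10. n1.hot = -8  [C.fin - 8]
11. n5.hot = 22  [terminal]
12. n6.lab = false  [false]
13. n6.tag = "rk"  ["rk"]
14. n6.fin = 0  [C₀.hot + S.sig + 16]
15. n7.wid = -3  [-3]
16. n8.idx = false  [terminal]
17. n7.tag = true  [B.wid > -4]
18. n7.ok = 23  [B.wid + 26]
19. n9.sig = 30  [len(C.tag) + 28]
20. n10.mk = "kn"  [terminal]
21. n9.off = 4  [4]
22. n9.tag = 11  [S.sig - 19]
23. n6.hot = -2  [(if C.lab then B.ok else S.tag) - 13]
24. n0.off = -3  [g.hot - 25]
25. n0.tag = 28  [C₁.hot + C₀.hot + 38]

0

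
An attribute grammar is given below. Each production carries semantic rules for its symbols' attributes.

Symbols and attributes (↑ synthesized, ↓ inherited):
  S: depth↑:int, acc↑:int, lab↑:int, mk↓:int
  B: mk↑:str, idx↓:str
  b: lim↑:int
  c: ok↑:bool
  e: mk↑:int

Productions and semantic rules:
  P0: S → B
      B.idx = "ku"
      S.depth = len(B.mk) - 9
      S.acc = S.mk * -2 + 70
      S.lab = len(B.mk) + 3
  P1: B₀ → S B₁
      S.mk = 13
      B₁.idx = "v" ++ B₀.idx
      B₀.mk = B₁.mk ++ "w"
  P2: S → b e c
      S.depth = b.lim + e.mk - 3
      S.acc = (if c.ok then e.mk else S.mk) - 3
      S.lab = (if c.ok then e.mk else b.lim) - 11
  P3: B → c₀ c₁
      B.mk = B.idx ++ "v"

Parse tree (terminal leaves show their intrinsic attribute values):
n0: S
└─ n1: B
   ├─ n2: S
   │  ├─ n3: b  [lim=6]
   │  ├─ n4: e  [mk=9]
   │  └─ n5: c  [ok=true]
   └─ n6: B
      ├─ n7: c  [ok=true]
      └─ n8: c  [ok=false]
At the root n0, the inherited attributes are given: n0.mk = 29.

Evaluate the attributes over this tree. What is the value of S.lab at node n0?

1. n0.mk = 29  [given at root]
2. n1.idx = "ku"  ["ku"]
3. n2.mk = 13  [13]
4. n3.lim = 6  [terminal]
5. n4.mk = 9  [terminal]
6. n5.ok = true  [terminal]
7. n2.depth = 12  [b.lim + e.mk - 3]
8. n2.acc = 6  [(if c.ok then e.mk else S.mk) - 3]
9. n2.lab = -2  [(if c.ok then e.mk else b.lim) - 11]
10. n6.idx = "vku"  ["v" ++ B₀.idx]
11. n7.ok = true  [terminal]
12. n8.ok = false  [terminal]
13. n6.mk = "vkuv"  [B.idx ++ "v"]
14. n1.mk = "vkuvw"  [B₁.mk ++ "w"]
15. n0.depth = -4  [len(B.mk) - 9]
16. n0.acc = 12  [S.mk * -2 + 70]
17. n0.lab = 8  [len(B.mk) + 3]

8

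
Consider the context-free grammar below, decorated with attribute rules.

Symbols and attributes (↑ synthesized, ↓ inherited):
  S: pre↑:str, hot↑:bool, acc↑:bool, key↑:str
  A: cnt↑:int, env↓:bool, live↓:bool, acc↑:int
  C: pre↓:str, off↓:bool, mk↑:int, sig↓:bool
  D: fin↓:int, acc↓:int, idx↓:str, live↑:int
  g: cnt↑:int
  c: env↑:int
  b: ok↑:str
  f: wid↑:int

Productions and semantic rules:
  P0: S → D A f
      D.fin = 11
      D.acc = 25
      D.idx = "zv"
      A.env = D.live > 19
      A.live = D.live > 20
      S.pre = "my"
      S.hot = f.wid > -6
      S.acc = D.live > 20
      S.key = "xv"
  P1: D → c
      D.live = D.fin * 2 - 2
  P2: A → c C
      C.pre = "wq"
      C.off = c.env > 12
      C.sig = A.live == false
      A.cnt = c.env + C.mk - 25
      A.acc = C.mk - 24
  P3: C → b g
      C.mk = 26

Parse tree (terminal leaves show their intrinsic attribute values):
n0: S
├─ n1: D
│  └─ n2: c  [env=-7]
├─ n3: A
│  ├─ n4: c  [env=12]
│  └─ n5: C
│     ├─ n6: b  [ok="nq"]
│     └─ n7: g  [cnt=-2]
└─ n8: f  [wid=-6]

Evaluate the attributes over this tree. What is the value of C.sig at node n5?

1. n1.fin = 11  [11]
2. n1.acc = 25  [25]
3. n1.idx = "zv"  ["zv"]
4. n2.env = -7  [terminal]
5. n1.live = 20  [D.fin * 2 - 2]
6. n3.env = true  [D.live > 19]
7. n3.live = false  [D.live > 20]
8. n4.env = 12  [terminal]
9. n5.pre = "wq"  ["wq"]
10. n5.off = false  [c.env > 12]
11. n5.sig = true  [A.live == false]
12. n6.ok = "nq"  [terminal]
13. n7.cnt = -2  [terminal]
14. n5.mk = 26  [26]
15. n3.cnt = 13  [c.env + C.mk - 25]
16. n3.acc = 2  [C.mk - 24]
17. n8.wid = -6  [terminal]
18. n0.pre = "my"  ["my"]
19. n0.hot = false  [f.wid > -6]
20. n0.acc = false  [D.live > 20]
21. n0.key = "xv"  ["xv"]

true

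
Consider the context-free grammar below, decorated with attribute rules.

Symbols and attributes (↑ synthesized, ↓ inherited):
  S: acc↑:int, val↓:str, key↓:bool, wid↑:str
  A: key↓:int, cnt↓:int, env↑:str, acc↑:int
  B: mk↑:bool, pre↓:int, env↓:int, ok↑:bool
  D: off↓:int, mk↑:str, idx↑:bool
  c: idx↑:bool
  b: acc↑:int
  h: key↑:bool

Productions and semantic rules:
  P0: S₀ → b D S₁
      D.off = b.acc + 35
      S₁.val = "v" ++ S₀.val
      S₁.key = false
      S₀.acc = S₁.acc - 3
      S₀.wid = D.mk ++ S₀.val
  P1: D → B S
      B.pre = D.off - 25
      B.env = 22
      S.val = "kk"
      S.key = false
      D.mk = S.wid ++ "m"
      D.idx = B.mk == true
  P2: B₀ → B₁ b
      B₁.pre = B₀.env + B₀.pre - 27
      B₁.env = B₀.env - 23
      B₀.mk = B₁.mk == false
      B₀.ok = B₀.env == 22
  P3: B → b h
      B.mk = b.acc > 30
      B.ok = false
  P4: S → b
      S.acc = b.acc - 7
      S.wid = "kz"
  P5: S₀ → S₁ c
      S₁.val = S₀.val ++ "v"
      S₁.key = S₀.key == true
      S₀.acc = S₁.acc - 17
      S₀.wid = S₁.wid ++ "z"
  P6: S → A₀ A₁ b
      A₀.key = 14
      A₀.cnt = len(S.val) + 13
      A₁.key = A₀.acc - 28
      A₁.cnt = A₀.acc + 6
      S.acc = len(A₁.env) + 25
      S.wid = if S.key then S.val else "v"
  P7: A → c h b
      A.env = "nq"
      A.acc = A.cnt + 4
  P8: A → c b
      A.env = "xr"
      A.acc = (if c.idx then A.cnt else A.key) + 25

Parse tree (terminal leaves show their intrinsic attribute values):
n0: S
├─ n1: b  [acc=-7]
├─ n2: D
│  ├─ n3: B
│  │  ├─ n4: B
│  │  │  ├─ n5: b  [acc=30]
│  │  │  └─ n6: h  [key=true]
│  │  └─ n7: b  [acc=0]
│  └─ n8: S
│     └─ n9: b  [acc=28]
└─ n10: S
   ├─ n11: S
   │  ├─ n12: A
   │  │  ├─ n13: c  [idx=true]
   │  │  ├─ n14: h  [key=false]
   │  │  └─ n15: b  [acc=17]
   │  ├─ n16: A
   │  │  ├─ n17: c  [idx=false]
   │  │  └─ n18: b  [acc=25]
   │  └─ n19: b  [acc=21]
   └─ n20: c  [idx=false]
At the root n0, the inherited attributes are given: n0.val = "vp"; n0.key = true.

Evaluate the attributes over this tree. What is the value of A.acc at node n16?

1. n0.val = "vp"  [given at root]
2. n0.key = true  [given at root]
3. n1.acc = -7  [terminal]
4. n2.off = 28  [b.acc + 35]
5. n3.pre = 3  [D.off - 25]
6. n3.env = 22  [22]
7. n4.pre = -2  [B₀.env + B₀.pre - 27]
8. n4.env = -1  [B₀.env - 23]
9. n5.acc = 30  [terminal]
10. n6.key = true  [terminal]
11. n4.mk = false  [b.acc > 30]
12. n4.ok = false  [false]
13. n7.acc = 0  [terminal]
14. n3.mk = true  [B₁.mk == false]
15. n3.ok = true  [B₀.env == 22]
16. n8.val = "kk"  ["kk"]
17. n8.key = false  [false]
18. n9.acc = 28  [terminal]
19. n8.acc = 21  [b.acc - 7]
20. n8.wid = "kz"  ["kz"]
21. n2.mk = "kzm"  [S.wid ++ "m"]
22. n2.idx = true  [B.mk == true]
23. n10.val = "vvp"  ["v" ++ S₀.val]
24. n10.key = false  [false]
25. n11.val = "vvpv"  [S₀.val ++ "v"]
26. n11.key = false  [S₀.key == true]
27. n12.key = 14  [14]
28. n12.cnt = 17  [len(S.val) + 13]
29. n13.idx = true  [terminal]
30. n14.key = false  [terminal]
31. n15.acc = 17  [terminal]
32. n12.env = "nq"  ["nq"]
33. n12.acc = 21  [A.cnt + 4]
34. n16.key = -7  [A₀.acc - 28]
35. n16.cnt = 27  [A₀.acc + 6]
36. n17.idx = false  [terminal]
37. n18.acc = 25  [terminal]
38. n16.env = "xr"  ["xr"]
39. n16.acc = 18  [(if c.idx then A.cnt else A.key) + 25]
40. n19.acc = 21  [terminal]
41. n11.acc = 27  [len(A₁.env) + 25]
42. n11.wid = "v"  [if S.key then S.val else "v"]
43. n20.idx = false  [terminal]
44. n10.acc = 10  [S₁.acc - 17]
45. n10.wid = "vz"  [S₁.wid ++ "z"]
46. n0.acc = 7  [S₁.acc - 3]
47. n0.wid = "kzmvp"  [D.mk ++ S₀.val]

18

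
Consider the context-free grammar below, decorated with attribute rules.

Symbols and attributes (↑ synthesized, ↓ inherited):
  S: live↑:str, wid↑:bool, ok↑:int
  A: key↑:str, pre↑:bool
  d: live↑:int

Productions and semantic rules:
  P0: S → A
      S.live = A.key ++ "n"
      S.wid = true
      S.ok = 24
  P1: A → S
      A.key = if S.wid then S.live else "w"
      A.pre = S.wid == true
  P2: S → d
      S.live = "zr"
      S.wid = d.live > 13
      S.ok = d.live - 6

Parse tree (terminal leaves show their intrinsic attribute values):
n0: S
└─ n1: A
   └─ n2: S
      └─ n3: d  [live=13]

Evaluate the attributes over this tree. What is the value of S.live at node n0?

"wn"

1. n3.live = 13  [terminal]
2. n2.live = "zr"  ["zr"]
3. n2.wid = false  [d.live > 13]
4. n2.ok = 7  [d.live - 6]
5. n1.key = "w"  [if S.wid then S.live else "w"]
6. n1.pre = false  [S.wid == true]
7. n0.live = "wn"  [A.key ++ "n"]
8. n0.wid = true  [true]
9. n0.ok = 24  [24]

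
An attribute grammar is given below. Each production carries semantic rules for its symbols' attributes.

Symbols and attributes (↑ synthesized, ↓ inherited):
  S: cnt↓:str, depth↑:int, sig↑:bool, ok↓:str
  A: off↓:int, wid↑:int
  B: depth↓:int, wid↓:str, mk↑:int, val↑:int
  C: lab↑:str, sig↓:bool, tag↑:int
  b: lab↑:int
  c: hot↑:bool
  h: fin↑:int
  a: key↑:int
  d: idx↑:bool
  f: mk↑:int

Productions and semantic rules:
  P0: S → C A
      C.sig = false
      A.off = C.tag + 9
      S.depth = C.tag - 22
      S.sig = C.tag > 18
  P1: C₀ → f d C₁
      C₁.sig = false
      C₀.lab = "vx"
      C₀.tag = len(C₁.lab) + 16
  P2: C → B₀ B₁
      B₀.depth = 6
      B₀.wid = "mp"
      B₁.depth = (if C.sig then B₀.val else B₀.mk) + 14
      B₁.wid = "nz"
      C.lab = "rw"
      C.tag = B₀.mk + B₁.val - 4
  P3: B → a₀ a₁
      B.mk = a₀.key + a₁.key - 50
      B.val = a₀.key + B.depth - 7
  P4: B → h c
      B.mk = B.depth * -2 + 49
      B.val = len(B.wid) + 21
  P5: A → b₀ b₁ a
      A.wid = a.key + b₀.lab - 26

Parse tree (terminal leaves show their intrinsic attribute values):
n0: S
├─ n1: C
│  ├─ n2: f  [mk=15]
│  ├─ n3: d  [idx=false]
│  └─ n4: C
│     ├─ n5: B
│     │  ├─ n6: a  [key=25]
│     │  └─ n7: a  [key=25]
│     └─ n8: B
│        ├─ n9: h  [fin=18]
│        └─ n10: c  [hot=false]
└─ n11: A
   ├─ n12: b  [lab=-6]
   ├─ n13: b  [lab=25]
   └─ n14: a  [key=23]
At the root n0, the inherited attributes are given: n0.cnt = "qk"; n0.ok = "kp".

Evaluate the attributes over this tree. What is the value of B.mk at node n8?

1. n0.cnt = "qk"  [given at root]
2. n0.ok = "kp"  [given at root]
3. n1.sig = false  [false]
4. n2.mk = 15  [terminal]
5. n3.idx = false  [terminal]
6. n4.sig = false  [false]
7. n5.depth = 6  [6]
8. n5.wid = "mp"  ["mp"]
9. n6.key = 25  [terminal]
10. n7.key = 25  [terminal]
11. n5.mk = 0  [a₀.key + a₁.key - 50]
12. n5.val = 24  [a₀.key + B.depth - 7]
13. n8.depth = 14  [(if C.sig then B₀.val else B₀.mk) + 14]
14. n8.wid = "nz"  ["nz"]
15. n9.fin = 18  [terminal]
16. n10.hot = false  [terminal]
17. n8.mk = 21  [B.depth * -2 + 49]
18. n8.val = 23  [len(B.wid) + 21]
19. n4.lab = "rw"  ["rw"]
20. n4.tag = 19  [B₀.mk + B₁.val - 4]
21. n1.lab = "vx"  ["vx"]
22. n1.tag = 18  [len(C₁.lab) + 16]
23. n11.off = 27  [C.tag + 9]
24. n12.lab = -6  [terminal]
25. n13.lab = 25  [terminal]
26. n14.key = 23  [terminal]
27. n11.wid = -9  [a.key + b₀.lab - 26]
28. n0.depth = -4  [C.tag - 22]
29. n0.sig = false  [C.tag > 18]

21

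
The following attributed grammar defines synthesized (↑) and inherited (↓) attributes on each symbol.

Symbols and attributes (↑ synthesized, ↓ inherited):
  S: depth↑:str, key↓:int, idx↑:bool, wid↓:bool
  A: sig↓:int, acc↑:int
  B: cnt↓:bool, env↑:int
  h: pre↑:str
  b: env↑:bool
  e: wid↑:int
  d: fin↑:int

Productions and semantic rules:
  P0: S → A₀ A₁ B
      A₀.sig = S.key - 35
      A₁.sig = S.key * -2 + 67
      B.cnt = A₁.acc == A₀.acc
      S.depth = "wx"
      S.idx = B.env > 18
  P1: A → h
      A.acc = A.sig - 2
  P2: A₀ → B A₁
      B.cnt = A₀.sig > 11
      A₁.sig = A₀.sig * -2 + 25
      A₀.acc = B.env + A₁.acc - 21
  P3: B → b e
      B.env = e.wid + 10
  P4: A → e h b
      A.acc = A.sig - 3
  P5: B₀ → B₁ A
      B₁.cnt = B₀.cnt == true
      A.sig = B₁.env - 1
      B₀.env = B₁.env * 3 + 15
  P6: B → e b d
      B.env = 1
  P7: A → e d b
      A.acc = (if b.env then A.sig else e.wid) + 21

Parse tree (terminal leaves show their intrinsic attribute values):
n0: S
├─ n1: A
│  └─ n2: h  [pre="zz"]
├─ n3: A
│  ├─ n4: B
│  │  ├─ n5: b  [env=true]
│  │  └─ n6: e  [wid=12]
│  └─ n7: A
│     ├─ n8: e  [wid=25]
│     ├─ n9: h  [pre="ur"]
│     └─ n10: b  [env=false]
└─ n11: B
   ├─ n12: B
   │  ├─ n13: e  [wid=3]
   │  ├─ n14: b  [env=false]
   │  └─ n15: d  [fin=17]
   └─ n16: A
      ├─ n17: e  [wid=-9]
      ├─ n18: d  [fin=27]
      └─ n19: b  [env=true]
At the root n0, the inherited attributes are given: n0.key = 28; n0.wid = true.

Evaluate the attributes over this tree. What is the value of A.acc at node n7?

1. n0.key = 28  [given at root]
2. n0.wid = true  [given at root]
3. n1.sig = -7  [S.key - 35]
4. n2.pre = "zz"  [terminal]
5. n1.acc = -9  [A.sig - 2]
6. n3.sig = 11  [S.key * -2 + 67]
7. n4.cnt = false  [A₀.sig > 11]
8. n5.env = true  [terminal]
9. n6.wid = 12  [terminal]
10. n4.env = 22  [e.wid + 10]
11. n7.sig = 3  [A₀.sig * -2 + 25]
12. n8.wid = 25  [terminal]
13. n9.pre = "ur"  [terminal]
14. n10.env = false  [terminal]
15. n7.acc = 0  [A.sig - 3]
16. n3.acc = 1  [B.env + A₁.acc - 21]
17. n11.cnt = false  [A₁.acc == A₀.acc]
18. n12.cnt = false  [B₀.cnt == true]
19. n13.wid = 3  [terminal]
20. n14.env = false  [terminal]
21. n15.fin = 17  [terminal]
22. n12.env = 1  [1]
23. n16.sig = 0  [B₁.env - 1]
24. n17.wid = -9  [terminal]
25. n18.fin = 27  [terminal]
26. n19.env = true  [terminal]
27. n16.acc = 21  [(if b.env then A.sig else e.wid) + 21]
28. n11.env = 18  [B₁.env * 3 + 15]
29. n0.depth = "wx"  ["wx"]
30. n0.idx = false  [B.env > 18]

0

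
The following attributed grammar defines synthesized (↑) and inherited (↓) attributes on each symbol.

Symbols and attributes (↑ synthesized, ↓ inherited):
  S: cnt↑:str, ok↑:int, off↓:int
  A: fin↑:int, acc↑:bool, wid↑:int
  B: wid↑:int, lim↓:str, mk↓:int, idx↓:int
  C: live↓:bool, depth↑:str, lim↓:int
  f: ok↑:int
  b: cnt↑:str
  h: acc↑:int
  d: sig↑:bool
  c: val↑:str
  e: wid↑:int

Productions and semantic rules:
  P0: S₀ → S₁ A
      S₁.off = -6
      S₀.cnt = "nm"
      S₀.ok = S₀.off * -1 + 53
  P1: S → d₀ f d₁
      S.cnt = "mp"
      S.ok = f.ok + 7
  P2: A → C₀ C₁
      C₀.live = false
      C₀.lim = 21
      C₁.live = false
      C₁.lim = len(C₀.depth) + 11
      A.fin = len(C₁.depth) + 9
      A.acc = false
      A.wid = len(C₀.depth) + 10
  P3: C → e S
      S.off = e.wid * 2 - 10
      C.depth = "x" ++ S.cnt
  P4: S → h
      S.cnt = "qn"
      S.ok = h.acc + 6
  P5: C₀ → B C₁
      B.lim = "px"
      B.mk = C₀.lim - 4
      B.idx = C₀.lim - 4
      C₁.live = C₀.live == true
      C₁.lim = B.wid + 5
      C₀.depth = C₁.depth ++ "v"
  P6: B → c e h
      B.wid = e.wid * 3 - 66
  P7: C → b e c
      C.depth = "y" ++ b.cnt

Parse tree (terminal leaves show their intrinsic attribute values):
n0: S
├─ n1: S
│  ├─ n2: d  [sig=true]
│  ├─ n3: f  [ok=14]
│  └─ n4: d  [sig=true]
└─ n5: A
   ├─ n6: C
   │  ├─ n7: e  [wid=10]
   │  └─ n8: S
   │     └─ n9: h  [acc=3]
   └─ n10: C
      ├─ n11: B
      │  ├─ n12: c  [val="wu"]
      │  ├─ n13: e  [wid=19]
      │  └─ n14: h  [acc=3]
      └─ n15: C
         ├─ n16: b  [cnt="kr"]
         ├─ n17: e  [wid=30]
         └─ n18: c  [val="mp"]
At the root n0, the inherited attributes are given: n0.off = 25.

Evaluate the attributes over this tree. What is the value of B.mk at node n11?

10

1. n0.off = 25  [given at root]
2. n1.off = -6  [-6]
3. n2.sig = true  [terminal]
4. n3.ok = 14  [terminal]
5. n4.sig = true  [terminal]
6. n1.cnt = "mp"  ["mp"]
7. n1.ok = 21  [f.ok + 7]
8. n6.live = false  [false]
9. n6.lim = 21  [21]
10. n7.wid = 10  [terminal]
11. n8.off = 10  [e.wid * 2 - 10]
12. n9.acc = 3  [terminal]
13. n8.cnt = "qn"  ["qn"]
14. n8.ok = 9  [h.acc + 6]
15. n6.depth = "xqn"  ["x" ++ S.cnt]
16. n10.live = false  [false]
17. n10.lim = 14  [len(C₀.depth) + 11]
18. n11.lim = "px"  ["px"]
19. n11.mk = 10  [C₀.lim - 4]
20. n11.idx = 10  [C₀.lim - 4]
21. n12.val = "wu"  [terminal]
22. n13.wid = 19  [terminal]
23. n14.acc = 3  [terminal]
24. n11.wid = -9  [e.wid * 3 - 66]
25. n15.live = false  [C₀.live == true]
26. n15.lim = -4  [B.wid + 5]
27. n16.cnt = "kr"  [terminal]
28. n17.wid = 30  [terminal]
29. n18.val = "mp"  [terminal]
30. n15.depth = "ykr"  ["y" ++ b.cnt]
31. n10.depth = "ykrv"  [C₁.depth ++ "v"]
32. n5.fin = 13  [len(C₁.depth) + 9]
33. n5.acc = false  [false]
34. n5.wid = 13  [len(C₀.depth) + 10]
35. n0.cnt = "nm"  ["nm"]
36. n0.ok = 28  [S₀.off * -1 + 53]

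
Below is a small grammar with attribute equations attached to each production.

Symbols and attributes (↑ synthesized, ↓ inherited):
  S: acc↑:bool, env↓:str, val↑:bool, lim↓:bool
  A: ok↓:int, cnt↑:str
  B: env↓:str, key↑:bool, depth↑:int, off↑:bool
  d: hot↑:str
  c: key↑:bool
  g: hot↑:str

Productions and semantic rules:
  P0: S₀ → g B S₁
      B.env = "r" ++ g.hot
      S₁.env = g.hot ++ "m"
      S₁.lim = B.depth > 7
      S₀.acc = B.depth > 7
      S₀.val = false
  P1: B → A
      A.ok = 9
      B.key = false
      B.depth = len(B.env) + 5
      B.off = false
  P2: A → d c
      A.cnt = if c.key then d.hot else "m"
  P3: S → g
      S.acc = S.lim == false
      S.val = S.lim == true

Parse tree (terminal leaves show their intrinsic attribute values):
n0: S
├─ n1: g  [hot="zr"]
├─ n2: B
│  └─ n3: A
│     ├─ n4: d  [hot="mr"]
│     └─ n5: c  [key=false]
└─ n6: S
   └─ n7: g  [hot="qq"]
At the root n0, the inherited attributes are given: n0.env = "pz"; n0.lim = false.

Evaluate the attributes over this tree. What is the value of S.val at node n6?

true

1. n0.env = "pz"  [given at root]
2. n0.lim = false  [given at root]
3. n1.hot = "zr"  [terminal]
4. n2.env = "rzr"  ["r" ++ g.hot]
5. n3.ok = 9  [9]
6. n4.hot = "mr"  [terminal]
7. n5.key = false  [terminal]
8. n3.cnt = "m"  [if c.key then d.hot else "m"]
9. n2.key = false  [false]
10. n2.depth = 8  [len(B.env) + 5]
11. n2.off = false  [false]
12. n6.env = "zrm"  [g.hot ++ "m"]
13. n6.lim = true  [B.depth > 7]
14. n7.hot = "qq"  [terminal]
15. n6.acc = false  [S.lim == false]
16. n6.val = true  [S.lim == true]
17. n0.acc = true  [B.depth > 7]
18. n0.val = false  [false]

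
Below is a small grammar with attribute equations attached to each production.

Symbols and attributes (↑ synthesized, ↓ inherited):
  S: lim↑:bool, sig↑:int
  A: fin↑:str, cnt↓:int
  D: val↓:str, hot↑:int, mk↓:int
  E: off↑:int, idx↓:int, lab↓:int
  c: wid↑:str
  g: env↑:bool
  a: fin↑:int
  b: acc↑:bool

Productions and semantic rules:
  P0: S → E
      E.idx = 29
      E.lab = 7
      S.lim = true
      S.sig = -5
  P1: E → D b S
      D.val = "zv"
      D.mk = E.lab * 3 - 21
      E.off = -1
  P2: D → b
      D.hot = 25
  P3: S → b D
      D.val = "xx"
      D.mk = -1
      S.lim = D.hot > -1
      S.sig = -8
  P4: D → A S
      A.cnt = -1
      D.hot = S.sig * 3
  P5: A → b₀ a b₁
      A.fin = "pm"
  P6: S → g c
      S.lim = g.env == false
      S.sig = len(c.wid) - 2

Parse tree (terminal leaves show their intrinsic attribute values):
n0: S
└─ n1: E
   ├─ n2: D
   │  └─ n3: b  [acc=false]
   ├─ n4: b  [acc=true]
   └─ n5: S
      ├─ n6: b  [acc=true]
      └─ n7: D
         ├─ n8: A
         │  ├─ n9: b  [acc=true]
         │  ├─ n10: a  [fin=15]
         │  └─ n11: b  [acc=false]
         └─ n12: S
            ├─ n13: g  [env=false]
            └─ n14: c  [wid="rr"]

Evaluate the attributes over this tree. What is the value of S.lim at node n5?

1. n1.idx = 29  [29]
2. n1.lab = 7  [7]
3. n2.val = "zv"  ["zv"]
4. n2.mk = 0  [E.lab * 3 - 21]
5. n3.acc = false  [terminal]
6. n2.hot = 25  [25]
7. n4.acc = true  [terminal]
8. n6.acc = true  [terminal]
9. n7.val = "xx"  ["xx"]
10. n7.mk = -1  [-1]
11. n8.cnt = -1  [-1]
12. n9.acc = true  [terminal]
13. n10.fin = 15  [terminal]
14. n11.acc = false  [terminal]
15. n8.fin = "pm"  ["pm"]
16. n13.env = false  [terminal]
17. n14.wid = "rr"  [terminal]
18. n12.lim = true  [g.env == false]
19. n12.sig = 0  [len(c.wid) - 2]
20. n7.hot = 0  [S.sig * 3]
21. n5.lim = true  [D.hot > -1]
22. n5.sig = -8  [-8]
23. n1.off = -1  [-1]
24. n0.lim = true  [true]
25. n0.sig = -5  [-5]

true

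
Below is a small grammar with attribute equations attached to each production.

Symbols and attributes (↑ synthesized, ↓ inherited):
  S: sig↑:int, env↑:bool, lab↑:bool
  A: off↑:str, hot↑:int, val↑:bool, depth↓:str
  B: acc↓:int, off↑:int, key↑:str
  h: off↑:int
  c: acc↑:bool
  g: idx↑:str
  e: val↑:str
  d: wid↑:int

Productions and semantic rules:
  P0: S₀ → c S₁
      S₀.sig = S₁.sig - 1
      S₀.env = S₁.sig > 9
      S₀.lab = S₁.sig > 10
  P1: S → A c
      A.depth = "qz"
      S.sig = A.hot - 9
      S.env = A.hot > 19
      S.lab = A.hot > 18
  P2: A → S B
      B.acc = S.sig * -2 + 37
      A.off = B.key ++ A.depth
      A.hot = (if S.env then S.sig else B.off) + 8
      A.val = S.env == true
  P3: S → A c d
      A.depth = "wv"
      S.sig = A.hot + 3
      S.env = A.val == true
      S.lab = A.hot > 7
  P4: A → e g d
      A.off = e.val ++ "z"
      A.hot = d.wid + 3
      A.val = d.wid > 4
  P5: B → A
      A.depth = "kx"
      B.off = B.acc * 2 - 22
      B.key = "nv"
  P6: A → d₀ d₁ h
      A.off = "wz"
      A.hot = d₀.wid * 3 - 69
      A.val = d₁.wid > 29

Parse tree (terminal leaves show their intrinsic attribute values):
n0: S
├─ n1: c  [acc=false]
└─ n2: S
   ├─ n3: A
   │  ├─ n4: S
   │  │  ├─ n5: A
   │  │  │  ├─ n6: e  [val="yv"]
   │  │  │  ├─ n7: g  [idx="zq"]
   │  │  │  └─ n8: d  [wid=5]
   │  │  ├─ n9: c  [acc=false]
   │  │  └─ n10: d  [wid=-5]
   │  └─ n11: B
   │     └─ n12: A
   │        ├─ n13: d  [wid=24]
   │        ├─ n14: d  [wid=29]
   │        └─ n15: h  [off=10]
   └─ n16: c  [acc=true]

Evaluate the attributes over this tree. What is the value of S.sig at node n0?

1. n1.acc = false  [terminal]
2. n3.depth = "qz"  ["qz"]
3. n5.depth = "wv"  ["wv"]
4. n6.val = "yv"  [terminal]
5. n7.idx = "zq"  [terminal]
6. n8.wid = 5  [terminal]
7. n5.off = "yvz"  [e.val ++ "z"]
8. n5.hot = 8  [d.wid + 3]
9. n5.val = true  [d.wid > 4]
10. n9.acc = false  [terminal]
11. n10.wid = -5  [terminal]
12. n4.sig = 11  [A.hot + 3]
13. n4.env = true  [A.val == true]
14. n4.lab = true  [A.hot > 7]
15. n11.acc = 15  [S.sig * -2 + 37]
16. n12.depth = "kx"  ["kx"]
17. n13.wid = 24  [terminal]
18. n14.wid = 29  [terminal]
19. n15.off = 10  [terminal]
20. n12.off = "wz"  ["wz"]
21. n12.hot = 3  [d₀.wid * 3 - 69]
22. n12.val = false  [d₁.wid > 29]
23. n11.off = 8  [B.acc * 2 - 22]
24. n11.key = "nv"  ["nv"]
25. n3.off = "nvqz"  [B.key ++ A.depth]
26. n3.hot = 19  [(if S.env then S.sig else B.off) + 8]
27. n3.val = true  [S.env == true]
28. n16.acc = true  [terminal]
29. n2.sig = 10  [A.hot - 9]
30. n2.env = false  [A.hot > 19]
31. n2.lab = true  [A.hot > 18]
32. n0.sig = 9  [S₁.sig - 1]
33. n0.env = true  [S₁.sig > 9]
34. n0.lab = false  [S₁.sig > 10]

9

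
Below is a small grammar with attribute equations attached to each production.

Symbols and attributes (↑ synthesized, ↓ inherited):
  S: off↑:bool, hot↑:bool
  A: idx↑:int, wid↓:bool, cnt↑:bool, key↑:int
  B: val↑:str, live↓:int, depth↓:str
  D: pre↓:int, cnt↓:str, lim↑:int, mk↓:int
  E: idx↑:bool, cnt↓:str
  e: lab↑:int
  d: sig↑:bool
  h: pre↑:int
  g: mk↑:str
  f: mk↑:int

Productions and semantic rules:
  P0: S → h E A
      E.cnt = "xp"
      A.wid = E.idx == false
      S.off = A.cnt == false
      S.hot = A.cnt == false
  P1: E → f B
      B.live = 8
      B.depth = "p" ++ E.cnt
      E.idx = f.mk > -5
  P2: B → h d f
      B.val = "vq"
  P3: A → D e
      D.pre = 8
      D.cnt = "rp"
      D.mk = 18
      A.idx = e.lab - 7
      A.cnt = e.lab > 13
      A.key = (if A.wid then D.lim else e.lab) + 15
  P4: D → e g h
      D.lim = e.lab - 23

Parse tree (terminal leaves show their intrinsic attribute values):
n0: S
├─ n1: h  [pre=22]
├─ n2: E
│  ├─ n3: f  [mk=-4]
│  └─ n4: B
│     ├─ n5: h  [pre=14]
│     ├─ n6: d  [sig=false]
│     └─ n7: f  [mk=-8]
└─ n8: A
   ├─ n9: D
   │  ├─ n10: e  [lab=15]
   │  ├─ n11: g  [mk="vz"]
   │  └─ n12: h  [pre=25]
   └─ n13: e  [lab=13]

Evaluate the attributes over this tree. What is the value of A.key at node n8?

28

1. n1.pre = 22  [terminal]
2. n2.cnt = "xp"  ["xp"]
3. n3.mk = -4  [terminal]
4. n4.live = 8  [8]
5. n4.depth = "pxp"  ["p" ++ E.cnt]
6. n5.pre = 14  [terminal]
7. n6.sig = false  [terminal]
8. n7.mk = -8  [terminal]
9. n4.val = "vq"  ["vq"]
10. n2.idx = true  [f.mk > -5]
11. n8.wid = false  [E.idx == false]
12. n9.pre = 8  [8]
13. n9.cnt = "rp"  ["rp"]
14. n9.mk = 18  [18]
15. n10.lab = 15  [terminal]
16. n11.mk = "vz"  [terminal]
17. n12.pre = 25  [terminal]
18. n9.lim = -8  [e.lab - 23]
19. n13.lab = 13  [terminal]
20. n8.idx = 6  [e.lab - 7]
21. n8.cnt = false  [e.lab > 13]
22. n8.key = 28  [(if A.wid then D.lim else e.lab) + 15]
23. n0.off = true  [A.cnt == false]
24. n0.hot = true  [A.cnt == false]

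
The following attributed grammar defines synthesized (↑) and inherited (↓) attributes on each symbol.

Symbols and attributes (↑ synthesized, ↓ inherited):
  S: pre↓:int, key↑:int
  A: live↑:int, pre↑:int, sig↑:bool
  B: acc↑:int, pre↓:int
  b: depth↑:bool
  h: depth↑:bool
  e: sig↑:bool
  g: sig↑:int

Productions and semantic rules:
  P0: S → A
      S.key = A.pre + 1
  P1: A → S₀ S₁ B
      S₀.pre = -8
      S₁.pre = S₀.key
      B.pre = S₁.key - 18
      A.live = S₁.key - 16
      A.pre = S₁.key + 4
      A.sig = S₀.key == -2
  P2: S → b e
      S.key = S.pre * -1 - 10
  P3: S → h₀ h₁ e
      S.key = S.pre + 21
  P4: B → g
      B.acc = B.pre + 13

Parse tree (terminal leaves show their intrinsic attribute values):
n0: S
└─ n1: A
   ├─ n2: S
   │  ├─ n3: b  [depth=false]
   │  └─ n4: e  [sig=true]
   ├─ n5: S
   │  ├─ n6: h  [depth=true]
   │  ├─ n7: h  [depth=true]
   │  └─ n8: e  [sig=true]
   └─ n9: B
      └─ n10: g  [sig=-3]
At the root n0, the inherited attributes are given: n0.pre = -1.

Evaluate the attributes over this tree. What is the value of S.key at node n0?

1. n0.pre = -1  [given at root]
2. n2.pre = -8  [-8]
3. n3.depth = false  [terminal]
4. n4.sig = true  [terminal]
5. n2.key = -2  [S.pre * -1 - 10]
6. n5.pre = -2  [S₀.key]
7. n6.depth = true  [terminal]
8. n7.depth = true  [terminal]
9. n8.sig = true  [terminal]
10. n5.key = 19  [S.pre + 21]
11. n9.pre = 1  [S₁.key - 18]
12. n10.sig = -3  [terminal]
13. n9.acc = 14  [B.pre + 13]
14. n1.live = 3  [S₁.key - 16]
15. n1.pre = 23  [S₁.key + 4]
16. n1.sig = true  [S₀.key == -2]
17. n0.key = 24  [A.pre + 1]

24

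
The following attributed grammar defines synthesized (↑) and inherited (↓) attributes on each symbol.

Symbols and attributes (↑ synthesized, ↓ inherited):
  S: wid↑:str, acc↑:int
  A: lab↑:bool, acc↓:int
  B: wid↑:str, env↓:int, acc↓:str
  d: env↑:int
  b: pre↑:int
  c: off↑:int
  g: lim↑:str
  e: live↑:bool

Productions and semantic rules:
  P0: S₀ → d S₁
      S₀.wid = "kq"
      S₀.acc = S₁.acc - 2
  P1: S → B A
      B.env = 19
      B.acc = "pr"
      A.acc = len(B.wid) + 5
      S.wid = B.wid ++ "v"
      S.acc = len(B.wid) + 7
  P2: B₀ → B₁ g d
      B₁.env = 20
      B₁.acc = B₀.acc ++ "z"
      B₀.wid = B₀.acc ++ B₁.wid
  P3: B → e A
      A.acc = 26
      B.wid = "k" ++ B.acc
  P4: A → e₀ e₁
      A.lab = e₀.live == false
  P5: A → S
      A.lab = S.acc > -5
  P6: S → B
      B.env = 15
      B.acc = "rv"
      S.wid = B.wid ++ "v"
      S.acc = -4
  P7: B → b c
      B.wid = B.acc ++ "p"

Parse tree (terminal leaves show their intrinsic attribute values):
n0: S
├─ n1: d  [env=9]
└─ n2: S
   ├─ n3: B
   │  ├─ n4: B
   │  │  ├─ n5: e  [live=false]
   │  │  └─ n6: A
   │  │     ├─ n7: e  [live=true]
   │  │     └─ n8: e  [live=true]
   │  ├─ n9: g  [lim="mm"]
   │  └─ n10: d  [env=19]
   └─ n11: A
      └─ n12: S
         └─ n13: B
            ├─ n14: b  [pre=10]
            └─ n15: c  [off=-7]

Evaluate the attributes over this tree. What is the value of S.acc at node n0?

1. n1.env = 9  [terminal]
2. n3.env = 19  [19]
3. n3.acc = "pr"  ["pr"]
4. n4.env = 20  [20]
5. n4.acc = "prz"  [B₀.acc ++ "z"]
6. n5.live = false  [terminal]
7. n6.acc = 26  [26]
8. n7.live = true  [terminal]
9. n8.live = true  [terminal]
10. n6.lab = false  [e₀.live == false]
11. n4.wid = "kprz"  ["k" ++ B.acc]
12. n9.lim = "mm"  [terminal]
13. n10.env = 19  [terminal]
14. n3.wid = "prkprz"  [B₀.acc ++ B₁.wid]
15. n11.acc = 11  [len(B.wid) + 5]
16. n13.env = 15  [15]
17. n13.acc = "rv"  ["rv"]
18. n14.pre = 10  [terminal]
19. n15.off = -7  [terminal]
20. n13.wid = "rvp"  [B.acc ++ "p"]
21. n12.wid = "rvpv"  [B.wid ++ "v"]
22. n12.acc = -4  [-4]
23. n11.lab = true  [S.acc > -5]
24. n2.wid = "prkprzv"  [B.wid ++ "v"]
25. n2.acc = 13  [len(B.wid) + 7]
26. n0.wid = "kq"  ["kq"]
27. n0.acc = 11  [S₁.acc - 2]

11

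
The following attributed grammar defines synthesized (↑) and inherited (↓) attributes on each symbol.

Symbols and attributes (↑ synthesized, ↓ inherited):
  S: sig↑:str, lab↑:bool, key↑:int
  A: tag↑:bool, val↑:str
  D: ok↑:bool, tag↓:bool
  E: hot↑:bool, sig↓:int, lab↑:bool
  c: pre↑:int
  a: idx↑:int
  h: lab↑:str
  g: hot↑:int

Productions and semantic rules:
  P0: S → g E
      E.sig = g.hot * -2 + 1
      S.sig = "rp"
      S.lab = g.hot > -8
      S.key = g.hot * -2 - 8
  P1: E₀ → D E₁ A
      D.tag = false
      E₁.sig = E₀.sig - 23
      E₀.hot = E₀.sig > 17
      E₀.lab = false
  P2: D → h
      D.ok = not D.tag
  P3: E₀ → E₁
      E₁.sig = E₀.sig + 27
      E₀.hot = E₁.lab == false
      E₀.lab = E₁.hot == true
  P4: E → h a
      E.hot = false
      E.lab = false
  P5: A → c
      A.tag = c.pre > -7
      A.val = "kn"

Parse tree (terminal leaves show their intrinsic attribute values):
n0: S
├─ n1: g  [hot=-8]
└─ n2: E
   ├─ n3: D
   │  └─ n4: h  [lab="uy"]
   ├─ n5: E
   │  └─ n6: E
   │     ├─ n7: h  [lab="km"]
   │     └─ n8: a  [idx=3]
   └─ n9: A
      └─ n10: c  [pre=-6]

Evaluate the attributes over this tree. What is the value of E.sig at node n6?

1. n1.hot = -8  [terminal]
2. n2.sig = 17  [g.hot * -2 + 1]
3. n3.tag = false  [false]
4. n4.lab = "uy"  [terminal]
5. n3.ok = true  [not D.tag]
6. n5.sig = -6  [E₀.sig - 23]
7. n6.sig = 21  [E₀.sig + 27]
8. n7.lab = "km"  [terminal]
9. n8.idx = 3  [terminal]
10. n6.hot = false  [false]
11. n6.lab = false  [false]
12. n5.hot = true  [E₁.lab == false]
13. n5.lab = false  [E₁.hot == true]
14. n10.pre = -6  [terminal]
15. n9.tag = true  [c.pre > -7]
16. n9.val = "kn"  ["kn"]
17. n2.hot = false  [E₀.sig > 17]
18. n2.lab = false  [false]
19. n0.sig = "rp"  ["rp"]
20. n0.lab = false  [g.hot > -8]
21. n0.key = 8  [g.hot * -2 - 8]

21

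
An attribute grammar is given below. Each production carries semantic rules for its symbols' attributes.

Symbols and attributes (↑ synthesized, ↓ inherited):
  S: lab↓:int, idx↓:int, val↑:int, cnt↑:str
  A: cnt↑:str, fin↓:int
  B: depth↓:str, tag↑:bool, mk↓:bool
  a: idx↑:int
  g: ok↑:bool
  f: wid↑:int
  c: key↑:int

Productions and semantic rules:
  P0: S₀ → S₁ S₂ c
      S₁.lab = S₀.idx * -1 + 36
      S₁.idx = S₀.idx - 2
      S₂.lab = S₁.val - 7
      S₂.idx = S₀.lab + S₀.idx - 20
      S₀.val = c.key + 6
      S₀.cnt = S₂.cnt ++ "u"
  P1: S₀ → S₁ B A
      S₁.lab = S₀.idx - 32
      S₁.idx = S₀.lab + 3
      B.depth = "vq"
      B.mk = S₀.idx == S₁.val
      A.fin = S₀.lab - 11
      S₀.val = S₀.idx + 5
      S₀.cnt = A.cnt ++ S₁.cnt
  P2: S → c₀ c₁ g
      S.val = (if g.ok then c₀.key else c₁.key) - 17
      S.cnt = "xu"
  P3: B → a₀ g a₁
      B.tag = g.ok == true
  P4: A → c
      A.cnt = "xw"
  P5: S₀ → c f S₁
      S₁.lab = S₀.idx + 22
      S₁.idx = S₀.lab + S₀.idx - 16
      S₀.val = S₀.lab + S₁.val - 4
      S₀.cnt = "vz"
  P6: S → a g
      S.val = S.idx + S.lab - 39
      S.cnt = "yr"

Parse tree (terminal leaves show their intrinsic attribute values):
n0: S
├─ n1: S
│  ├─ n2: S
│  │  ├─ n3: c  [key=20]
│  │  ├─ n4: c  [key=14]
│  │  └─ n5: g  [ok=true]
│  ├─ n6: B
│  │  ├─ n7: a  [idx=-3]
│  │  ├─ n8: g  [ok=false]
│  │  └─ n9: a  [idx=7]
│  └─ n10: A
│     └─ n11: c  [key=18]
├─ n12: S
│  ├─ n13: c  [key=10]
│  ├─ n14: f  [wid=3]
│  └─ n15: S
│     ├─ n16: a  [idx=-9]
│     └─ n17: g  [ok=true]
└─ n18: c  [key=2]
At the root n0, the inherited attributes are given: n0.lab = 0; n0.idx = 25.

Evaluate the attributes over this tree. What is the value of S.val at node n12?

15

1. n0.lab = 0  [given at root]
2. n0.idx = 25  [given at root]
3. n1.lab = 11  [S₀.idx * -1 + 36]
4. n1.idx = 23  [S₀.idx - 2]
5. n2.lab = -9  [S₀.idx - 32]
6. n2.idx = 14  [S₀.lab + 3]
7. n3.key = 20  [terminal]
8. n4.key = 14  [terminal]
9. n5.ok = true  [terminal]
10. n2.val = 3  [(if g.ok then c₀.key else c₁.key) - 17]
11. n2.cnt = "xu"  ["xu"]
12. n6.depth = "vq"  ["vq"]
13. n6.mk = false  [S₀.idx == S₁.val]
14. n7.idx = -3  [terminal]
15. n8.ok = false  [terminal]
16. n9.idx = 7  [terminal]
17. n6.tag = false  [g.ok == true]
18. n10.fin = 0  [S₀.lab - 11]
19. n11.key = 18  [terminal]
20. n10.cnt = "xw"  ["xw"]
21. n1.val = 28  [S₀.idx + 5]
22. n1.cnt = "xwxu"  [A.cnt ++ S₁.cnt]
23. n12.lab = 21  [S₁.val - 7]
24. n12.idx = 5  [S₀.lab + S₀.idx - 20]
25. n13.key = 10  [terminal]
26. n14.wid = 3  [terminal]
27. n15.lab = 27  [S₀.idx + 22]
28. n15.idx = 10  [S₀.lab + S₀.idx - 16]
29. n16.idx = -9  [terminal]
30. n17.ok = true  [terminal]
31. n15.val = -2  [S.idx + S.lab - 39]
32. n15.cnt = "yr"  ["yr"]
33. n12.val = 15  [S₀.lab + S₁.val - 4]
34. n12.cnt = "vz"  ["vz"]
35. n18.key = 2  [terminal]
36. n0.val = 8  [c.key + 6]
37. n0.cnt = "vzu"  [S₂.cnt ++ "u"]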